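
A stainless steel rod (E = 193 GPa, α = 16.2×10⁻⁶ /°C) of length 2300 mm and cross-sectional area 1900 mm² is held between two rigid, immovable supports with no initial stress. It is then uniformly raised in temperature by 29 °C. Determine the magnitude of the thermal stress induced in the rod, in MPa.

σ ≈ 90.7 MPa (compressive)

With length fixed, the mechanical strain must cancel the thermal strain αΔT = 16.2×10⁻⁶ × 29 = 469.8×10⁻⁶.
Hence σ = E·αΔT = 193×10³ × 469.8×10⁻⁶ = 90.67 MPa, compressive.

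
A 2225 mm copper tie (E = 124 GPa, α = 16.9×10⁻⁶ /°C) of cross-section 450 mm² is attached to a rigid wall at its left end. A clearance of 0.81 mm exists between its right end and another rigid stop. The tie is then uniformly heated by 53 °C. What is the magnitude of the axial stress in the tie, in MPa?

σ ≈ 65.9 MPa (compressive)

Unrestrained expansion: δ_free = αΔT L = 16.9×10⁻⁶ × 53 × 2225 = 1.993 mm.
After closing the 0.81 mm clearance, 1.993 − 0.81 = 1.183 mm of expansion remains to be suppressed by the wall.
So σ = E(δ_free − g)/L = 124×10³ × 1.183/2225 = 65.93 MPa.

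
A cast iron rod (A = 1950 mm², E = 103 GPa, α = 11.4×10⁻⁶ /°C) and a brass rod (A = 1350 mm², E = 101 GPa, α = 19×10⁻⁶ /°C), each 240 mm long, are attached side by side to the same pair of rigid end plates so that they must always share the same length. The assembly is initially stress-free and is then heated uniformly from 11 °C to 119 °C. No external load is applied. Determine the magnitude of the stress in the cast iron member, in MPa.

σ ≈ 34.2 MPa (tensile)

Equilibrium of a rigid end plate with no external load gives equal and opposite internal forces ±P in the two members. Since α_{brass} > α_{cast iron}, heating drives the brass into compression and the cast iron into tension.
Compatibility of the two members (thermal + elastic change equal): (α₁ − α₂)ΔT = P·[1/(A₁E₁) + 1/(A₂E₂)].
|α₁ − α₂|·ΔT = 7.6×10⁻⁶ × 108 = 0.0008208.
1/(A₁E₁) + 1/(A₂E₂) = 1/(1950×103×10³) + 1/(1350×101×10³) = 1.231×10⁻⁸ N⁻¹.
P = 0.0008208 / 1.231×10⁻⁸ = 66660 N = 66.66 kN.
σ_{cast iron} = P/A₁ = 66660/1950 = 34.19 MPa, tensile.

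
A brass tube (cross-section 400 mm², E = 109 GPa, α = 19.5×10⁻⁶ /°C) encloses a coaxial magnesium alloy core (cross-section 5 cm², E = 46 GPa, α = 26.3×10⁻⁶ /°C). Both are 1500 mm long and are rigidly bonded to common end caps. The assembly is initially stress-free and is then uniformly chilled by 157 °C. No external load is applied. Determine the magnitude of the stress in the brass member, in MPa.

σ ≈ 40.2 MPa (compressive)

The magnesium alloy has the larger α, so on cooling it would change length more than the brass if both were free. The rigid plates force a common final length, so the magnesium alloy is put into tension and the brass into compression, with equal and opposite forces P (no external load).
Compatibility of the two members (thermal + elastic change equal): (α₁ − α₂)ΔT = P·[1/(A₁E₁) + 1/(A₂E₂)].
|α₁ − α₂|·ΔT = 6.8×10⁻⁶ × 157 = 0.001068.
1/(A₁E₁) + 1/(A₂E₂) = 1/(400×109×10³) + 1/(500×46×10³) = 6.641×10⁻⁸ N⁻¹.
So P = 0.001068 / 6.641×10⁻⁸ = 16.07 kN.
σ_{brass} = P/A₁ = 16070/400 = 40.19 MPa, compressive.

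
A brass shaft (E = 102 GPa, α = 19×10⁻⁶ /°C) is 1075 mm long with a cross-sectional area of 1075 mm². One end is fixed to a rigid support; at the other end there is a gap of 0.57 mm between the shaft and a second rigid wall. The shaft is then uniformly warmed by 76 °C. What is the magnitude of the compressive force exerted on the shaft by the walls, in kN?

Free thermal elongation = αΔT L = 19×10⁻⁶ × 76 × 1075 = 1.552 mm.
This exceeds the 0.57 mm gap, so the wall pushes back. The portion of expansion that must be recovered elastically is δ_free − gap = 1.552 − 0.57 = 0.9823 mm.
Compatibility: PL/(AE) = 0.9823 mm, so σ = P/A = E × (0.9823/1075) = 93.2 MPa.
Force on the wall = σA = 93.2 × 1075 mm² = 100.2 kN.

P ≈ 100 kN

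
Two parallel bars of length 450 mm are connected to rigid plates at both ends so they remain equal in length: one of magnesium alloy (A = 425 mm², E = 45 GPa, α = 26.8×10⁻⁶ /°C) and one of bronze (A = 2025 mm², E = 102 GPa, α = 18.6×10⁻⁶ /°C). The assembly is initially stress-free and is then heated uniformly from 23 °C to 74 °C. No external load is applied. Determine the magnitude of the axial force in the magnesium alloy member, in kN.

Both members must finish at the same length. With the larger α, the magnesium alloy tends to over-expand; the plates restrain it, putting the magnesium alloy in compression and the bronze in tension. With no external load the two internal forces are equal and opposite, magnitude P.
Compatibility of the two members (thermal + elastic change equal): (α₁ − α₂)ΔT = P·[1/(A₁E₁) + 1/(A₂E₂)].
|α₁ − α₂|·ΔT = 8.2×10⁻⁶ × 51 = 0.0004182.
1/(A₁E₁) + 1/(A₂E₂) = 1/(425×45×10³) + 1/(2025×102×10³) = 5.713×10⁻⁸ N⁻¹.
P = 0.0004182 / 5.713×10⁻⁸ = 7320 N = 7.32 kN.

P ≈ 7.32 kN (compressive in the magnesium alloy)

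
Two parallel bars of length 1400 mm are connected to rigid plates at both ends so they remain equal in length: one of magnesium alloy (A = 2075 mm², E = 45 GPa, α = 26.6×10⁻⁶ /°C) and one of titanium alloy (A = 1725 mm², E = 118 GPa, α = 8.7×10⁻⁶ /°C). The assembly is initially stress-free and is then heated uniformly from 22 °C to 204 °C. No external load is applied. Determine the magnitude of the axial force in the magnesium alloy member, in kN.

P ≈ 209 kN (compressive in the magnesium alloy)

Equilibrium of a rigid end plate with no external load gives equal and opposite internal forces ±P in the two members. Since α_{magnesium alloy} > α_{titanium alloy}, heating drives the magnesium alloy into compression and the titanium alloy into tension.
Setting the final lengths equal and cancelling L: (α₁ − α₂)ΔT = P/(A₁E₁) + P/(A₂E₂).
|α₁ − α₂|·ΔT = 17.9×10⁻⁶ × 182 = 0.003258.
1/(A₁E₁) + 1/(A₂E₂) = 1/(2075×45×10³) + 1/(1725×118×10³) = 1.562×10⁻⁸ N⁻¹.
P = 0.003258 / 1.562×10⁻⁸ = 208500 N = 208.5 kN.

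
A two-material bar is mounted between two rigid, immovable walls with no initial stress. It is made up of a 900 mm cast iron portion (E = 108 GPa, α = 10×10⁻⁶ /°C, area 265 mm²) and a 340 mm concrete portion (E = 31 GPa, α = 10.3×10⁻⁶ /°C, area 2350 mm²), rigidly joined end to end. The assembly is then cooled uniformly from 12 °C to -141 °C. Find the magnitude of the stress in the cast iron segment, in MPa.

With the walls removed the bar would change length by δ_free = Σ αᵢΔT Lᵢ = 10×10⁻⁶×153×900 + 10.3×10⁻⁶×153×340 = 1.913 mm.
The rigid supports impose zero overall length change; the single axial force P common to all segments must satisfy P Σ Lᵢ/(AᵢEᵢ) = δ_free.
The series flexibility is Σ Lᵢ/(AᵢEᵢ) = 900/(265×108×10³) + 340/(2350×31×10³) = 3.611×10⁻⁵ mm/N.
So P = 1.913 / 3.611×10⁻⁵ = 52.97 kN, tensile.
σ_{cast iron} = P / A = 52970 / 265 = 199.9 MPa.

σ ≈ 200 MPa (tensile)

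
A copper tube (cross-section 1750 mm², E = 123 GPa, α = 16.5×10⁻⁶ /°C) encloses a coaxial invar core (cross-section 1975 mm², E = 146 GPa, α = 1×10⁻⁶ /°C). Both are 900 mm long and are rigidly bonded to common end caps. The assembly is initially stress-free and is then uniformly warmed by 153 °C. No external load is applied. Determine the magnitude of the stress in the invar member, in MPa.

Equilibrium of a rigid end plate with no external load gives equal and opposite internal forces ±P in the two members. Since α_{copper} > α_{invar}, heating drives the copper into compression and the invar into tension.
Setting the final lengths equal and cancelling L: (α₁ − α₂)ΔT = P/(A₁E₁) + P/(A₂E₂).
|α₁ − α₂|·ΔT = 15.5×10⁻⁶ × 153 = 0.002371.
1/(A₁E₁) + 1/(A₂E₂) = 1/(1750×123×10³) + 1/(1975×146×10³) = 8.114×10⁻⁹ N⁻¹.
So P = 0.002371 / 8.114×10⁻⁹ = 292.3 kN.
σ_{invar} = P/A₂ = 292300/1975 = 148 MPa, tensile.

σ ≈ 148 MPa (tensile)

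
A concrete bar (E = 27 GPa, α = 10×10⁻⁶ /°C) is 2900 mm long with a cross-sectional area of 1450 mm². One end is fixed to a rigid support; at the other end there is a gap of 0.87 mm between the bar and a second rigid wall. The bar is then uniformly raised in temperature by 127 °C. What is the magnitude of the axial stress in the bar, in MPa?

σ ≈ 26.2 MPa (compressive)

Unrestrained expansion: δ_free = αΔT L = 10×10⁻⁶ × 127 × 2900 = 3.683 mm.
The gap closes (δ_free > 0.87 mm) and the wall then resists a further 3.683 − 0.87 = 2.813 mm of expansion.
So σ = E(δ_free − g)/L = 27×10³ × 2.813/2900 = 26.19 MPa.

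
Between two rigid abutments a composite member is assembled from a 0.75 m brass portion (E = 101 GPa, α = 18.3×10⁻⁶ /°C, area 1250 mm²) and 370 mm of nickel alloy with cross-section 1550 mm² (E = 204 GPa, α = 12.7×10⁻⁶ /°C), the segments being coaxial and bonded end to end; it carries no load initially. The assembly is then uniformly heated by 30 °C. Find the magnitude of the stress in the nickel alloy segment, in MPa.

σ ≈ 50.1 MPa (compressive)

If the supports were absent, the total length change would be Σ αᵢΔT Lᵢ = 18.3×10⁻⁶×30×750 + 12.7×10⁻⁶×30×370 = 0.5527 mm.
The walls prevent any net length change, so an axial force P (same in every segment) develops. Compatibility: P · Σ Lᵢ/(AᵢEᵢ) = δ_free.
Σ Lᵢ/(AᵢEᵢ) = 750/(1250×101×10³) + 370/(1550×204×10³) = 7.111×10⁻⁶ mm/N.
So P = 0.5527 / 7.111×10⁻⁶ = 77.73 kN, compressive.
σ_{nickel alloy} = P / A = 77730 / 1550 = 50.15 MPa.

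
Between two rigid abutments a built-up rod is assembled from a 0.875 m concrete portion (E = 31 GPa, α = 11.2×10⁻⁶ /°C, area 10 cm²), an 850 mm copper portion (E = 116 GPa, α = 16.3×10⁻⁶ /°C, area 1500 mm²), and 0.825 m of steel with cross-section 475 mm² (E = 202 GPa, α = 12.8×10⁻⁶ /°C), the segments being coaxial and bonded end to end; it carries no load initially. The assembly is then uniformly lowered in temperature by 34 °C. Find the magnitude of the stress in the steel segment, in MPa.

σ ≈ 58.7 MPa (tensile)

With the walls removed the bar would change length by δ_free = Σ αᵢΔT Lᵢ = 11.2×10⁻⁶×34×875 + 16.3×10⁻⁶×34×850 + 12.8×10⁻⁶×34×825 = 1.163 mm.
Since the ends are fixed, an axial force P builds up, equal in every segment, with P · Σ Lᵢ/(AᵢEᵢ) = δ_free.
The series flexibility is Σ Lᵢ/(AᵢEᵢ) = 875/(1000×31×10³) + 850/(1500×116×10³) + 825/(475×202×10³) = 4.171×10⁻⁵ mm/N.
P = 1.163 / 4.171×10⁻⁵ = 27890 N = 27.89 kN, tensile.
σ_{steel} = P / A = 27890 / 475 = 58.72 MPa.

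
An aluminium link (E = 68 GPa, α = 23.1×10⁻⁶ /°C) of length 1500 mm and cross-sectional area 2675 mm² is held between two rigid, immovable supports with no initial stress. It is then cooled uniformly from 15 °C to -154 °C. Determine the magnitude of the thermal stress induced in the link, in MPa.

σ ≈ 265 MPa (tensile)

The supports are rigid, so the total axial strain is zero. The restrained thermal strain is ε = αΔT = 23.1×10⁻⁶ × 169 = 3903.9×10⁻⁶.
The stress required to suppress this strain is σ = Eε = 68×10³ × 3903.9×10⁻⁶ = 265.5 MPa, tensile since the link is trying to contract.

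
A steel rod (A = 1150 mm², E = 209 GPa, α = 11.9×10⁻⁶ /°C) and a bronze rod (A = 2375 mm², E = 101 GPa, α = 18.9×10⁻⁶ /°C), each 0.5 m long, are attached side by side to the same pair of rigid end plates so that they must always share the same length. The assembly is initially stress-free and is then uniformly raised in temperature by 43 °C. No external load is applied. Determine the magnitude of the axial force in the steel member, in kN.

The bronze has the larger α, so on heating it would change length more than the steel if both were free. The rigid plates force a common final length, so the bronze is put into compression and the steel into tension, with equal and opposite forces P (no external load).
Equating the net (thermal + elastic) strains gives |α₁ − α₂|·ΔT = P·[1/(A₁E₁) + 1/(A₂E₂)].
|α₁ − α₂|·ΔT = 7×10⁻⁶ × 43 = 0.000301.
1/(A₁E₁) + 1/(A₂E₂) = 1/(1150×209×10³) + 1/(2375×101×10³) = 8.329×10⁻⁹ N⁻¹.
So P = 0.000301 / 8.329×10⁻⁹ = 36.14 kN.

P ≈ 36.1 kN (tensile in the steel)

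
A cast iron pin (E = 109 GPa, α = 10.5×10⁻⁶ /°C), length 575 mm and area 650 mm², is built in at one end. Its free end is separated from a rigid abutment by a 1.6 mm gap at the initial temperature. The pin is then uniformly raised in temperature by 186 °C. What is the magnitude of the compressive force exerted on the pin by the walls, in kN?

If the wall were absent the pin would grow by αΔT L = 10.5×10⁻⁶ × 186 × 575 = 1.123 mm.
This is smaller than the 1.6 mm clearance, so the pin expands freely without reaching the stop — the stress is zero.

P ≈ 0 kN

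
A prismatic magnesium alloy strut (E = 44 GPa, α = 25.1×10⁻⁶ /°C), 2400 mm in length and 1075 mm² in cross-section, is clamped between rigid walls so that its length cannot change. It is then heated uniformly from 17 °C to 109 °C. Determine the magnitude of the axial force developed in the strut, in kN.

P ≈ 109 kN (compressive)

The ends cannot move, so σ = EαΔT = 44×10³ × 25.1×10⁻⁶ × 92 = 101.6 MPa.
Then P = σA = 101.6 × 1075 mm² = 109.2 kN, compressive.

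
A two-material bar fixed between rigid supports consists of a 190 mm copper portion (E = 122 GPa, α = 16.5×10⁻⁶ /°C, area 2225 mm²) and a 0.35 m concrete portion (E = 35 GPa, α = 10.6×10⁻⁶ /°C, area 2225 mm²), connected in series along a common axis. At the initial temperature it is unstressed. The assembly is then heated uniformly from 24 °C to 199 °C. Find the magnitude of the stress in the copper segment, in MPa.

If the supports were absent, the total length change would be Σ αᵢΔT Lᵢ = 16.5×10⁻⁶×175×190 + 10.6×10⁻⁶×175×350 = 1.198 mm.
The walls prevent any net length change, so an axial force P (same in every segment) develops. Compatibility: P · Σ Lᵢ/(AᵢEᵢ) = δ_free.
The series flexibility is Σ Lᵢ/(AᵢEᵢ) = 190/(2225×122×10³) + 350/(2225×35×10³) = 5.194×10⁻⁶ mm/N.
Hence P = δ_free / Σ(L/AE) = 1.198/5.194×10⁻⁶ = 230.6 kN (compressive).
σ_{copper} = P / A = 230600 / 2225 = 103.6 MPa.

σ ≈ 104 MPa (compressive)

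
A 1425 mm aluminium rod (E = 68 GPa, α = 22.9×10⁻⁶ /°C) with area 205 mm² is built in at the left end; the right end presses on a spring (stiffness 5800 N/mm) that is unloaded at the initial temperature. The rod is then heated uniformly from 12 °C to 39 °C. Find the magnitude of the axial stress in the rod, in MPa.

The unrestrained thermal change is αΔT L = 22.9×10⁻⁶ × 27 × 1425 = 0.8811 mm.
Let P be the compressive force at the spring. The rod shortens elastically by PL/(AE) and the spring compresses by P/k; together these equal δ_free.
So P = δ_free / [L/(AE) + 1/k] = 0.8811 / [ 1425/(205×68×10³) + 1/(5800) ].
P = 0.8811 / 0.0002746 = 3208 N.
σ = P/A = 3208/205 = 15.65 MPa.

σ ≈ 15.6 MPa (compressive)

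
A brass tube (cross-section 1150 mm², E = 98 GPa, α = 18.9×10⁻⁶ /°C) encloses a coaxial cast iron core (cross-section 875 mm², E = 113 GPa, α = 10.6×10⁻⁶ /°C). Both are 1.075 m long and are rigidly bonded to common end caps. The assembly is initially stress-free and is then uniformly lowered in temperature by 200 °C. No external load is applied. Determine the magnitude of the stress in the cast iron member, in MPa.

Both members must finish at the same length. With the larger α, the brass tends to over-contract; the plates restrain it, putting the brass in tension and the cast iron in compression. With no external load the two internal forces are equal and opposite, magnitude P.
Compatibility of the two members (thermal + elastic change equal): (α₁ − α₂)ΔT = P·[1/(A₁E₁) + 1/(A₂E₂)].
|α₁ − α₂|·ΔT = 8.3×10⁻⁶ × 200 = 0.00166.
1/(A₁E₁) + 1/(A₂E₂) = 1/(1150×98×10³) + 1/(875×113×10³) = 1.899×10⁻⁸ N⁻¹.
So P = 0.00166 / 1.899×10⁻⁸ = 87.43 kN.
σ_{cast iron} = P/A₂ = 87430/875 = 99.92 MPa, compressive.

σ ≈ 99.9 MPa (compressive)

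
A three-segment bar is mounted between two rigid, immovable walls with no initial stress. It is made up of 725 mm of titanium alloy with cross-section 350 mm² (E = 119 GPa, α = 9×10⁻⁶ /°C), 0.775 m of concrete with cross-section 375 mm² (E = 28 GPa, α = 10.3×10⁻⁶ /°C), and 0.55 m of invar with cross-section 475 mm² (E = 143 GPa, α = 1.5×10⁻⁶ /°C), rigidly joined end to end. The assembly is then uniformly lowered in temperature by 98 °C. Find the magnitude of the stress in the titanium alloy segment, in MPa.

Free thermal contraction of the whole bar: Σ αᵢΔT Lᵢ = 9×10⁻⁶×98×725 + 10.3×10⁻⁶×98×775 + 1.5×10⁻⁶×98×550 = 1.503 mm.
The rigid supports impose zero overall length change; the single axial force P common to all segments must satisfy P Σ Lᵢ/(AᵢEᵢ) = δ_free.
Σ Lᵢ/(AᵢEᵢ) = 725/(350×119×10³) + 775/(375×28×10³) + 550/(475×143×10³) = 9.931×10⁻⁵ mm/N.
Hence P = δ_free / Σ(L/AE) = 1.503/9.931×10⁻⁵ = 15.13 kN (tensile).
σ_{titanium alloy} = P / A = 15130 / 350 = 43.23 MPa.

σ ≈ 43.2 MPa (tensile)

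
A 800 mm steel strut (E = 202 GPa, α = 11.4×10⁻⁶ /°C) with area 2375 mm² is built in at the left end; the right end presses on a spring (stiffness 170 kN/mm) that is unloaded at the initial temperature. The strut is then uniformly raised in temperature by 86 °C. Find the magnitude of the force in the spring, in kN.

Free thermal expansion: δ_free = αΔT L = 11.4×10⁻⁶ × 86 × 800 = 0.7843 mm.
With a force P in the spring, the elastic change of the strut is PL/(AE) and that of the spring is P/k; compatibility requires their sum to equal δ_free.
So P = δ_free / [L/(AE) + 1/k] = 0.7843 / [ 800/(2375×202×10³) + 1/(170×10³) ].
P = 0.7843 / 7.55×10⁻⁶ = 103900 N.

P ≈ 104 kN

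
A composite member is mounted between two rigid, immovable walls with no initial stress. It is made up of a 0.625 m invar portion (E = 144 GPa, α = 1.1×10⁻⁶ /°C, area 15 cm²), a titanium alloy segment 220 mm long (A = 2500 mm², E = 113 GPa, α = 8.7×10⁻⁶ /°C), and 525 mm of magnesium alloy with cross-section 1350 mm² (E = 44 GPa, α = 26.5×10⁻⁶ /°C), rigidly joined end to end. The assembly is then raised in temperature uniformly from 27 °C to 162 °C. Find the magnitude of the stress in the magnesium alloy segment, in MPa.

σ ≈ 132 MPa (compressive)

Free thermal expansion of the whole bar: Σ αᵢΔT Lᵢ = 1.1×10⁻⁶×135×625 + 8.7×10⁻⁶×135×220 + 26.5×10⁻⁶×135×525 = 2.229 mm.
The walls prevent any net length change, so an axial force P (same in every segment) develops. Compatibility: P · Σ Lᵢ/(AᵢEᵢ) = δ_free.
The series flexibility is Σ Lᵢ/(AᵢEᵢ) = 625/(1500×144×10³) + 220/(2500×113×10³) + 525/(1350×44×10³) = 1.251×10⁻⁵ mm/N.
Hence P = δ_free / Σ(L/AE) = 2.229/1.251×10⁻⁵ = 178.2 kN (compressive).
σ_{magnesium alloy} = P / A = 178200 / 1350 = 132 MPa.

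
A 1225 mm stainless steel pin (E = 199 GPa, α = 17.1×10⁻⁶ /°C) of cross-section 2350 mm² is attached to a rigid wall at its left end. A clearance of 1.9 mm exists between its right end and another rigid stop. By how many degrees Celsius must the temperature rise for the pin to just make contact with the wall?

Contact occurs when the free expansion equals the gap: αΔT L = 1.9 mm.
ΔT = 1.9 / (17.1×10⁻⁶ × 1225) = 90.7 °C.

ΔT ≈ 90.7 °C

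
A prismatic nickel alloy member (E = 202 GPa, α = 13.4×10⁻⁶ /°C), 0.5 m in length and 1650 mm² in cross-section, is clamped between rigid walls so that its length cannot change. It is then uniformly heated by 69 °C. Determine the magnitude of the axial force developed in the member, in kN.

Full restraint means ε = 0, so the stress is σ = EαΔT = 202×10³ × 13.4×10⁻⁶ × 69 = 186.8 MPa.
Then P = σA = 186.8 × 1650 mm² = 308.2 kN, compressive.

P ≈ 308 kN (compressive)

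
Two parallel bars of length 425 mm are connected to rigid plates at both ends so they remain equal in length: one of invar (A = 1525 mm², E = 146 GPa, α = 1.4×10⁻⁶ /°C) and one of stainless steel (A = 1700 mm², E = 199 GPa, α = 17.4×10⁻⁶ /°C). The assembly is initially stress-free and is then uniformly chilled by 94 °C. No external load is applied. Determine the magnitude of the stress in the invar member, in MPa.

σ ≈ 132 MPa (compressive)

The stainless steel has the larger α, so on cooling it would change length more than the invar if both were free. The rigid plates force a common final length, so the stainless steel is put into tension and the invar into compression, with equal and opposite forces P (no external load).
Setting the final lengths equal and cancelling L: (α₁ − α₂)ΔT = P/(A₁E₁) + P/(A₂E₂).
|α₁ − α₂|·ΔT = 16×10⁻⁶ × 94 = 0.001504.
1/(A₁E₁) + 1/(A₂E₂) = 1/(1525×146×10³) + 1/(1700×199×10³) = 7.447×10⁻⁹ N⁻¹.
P = 0.001504 / 7.447×10⁻⁹ = 202000 N = 202 kN.
σ_{invar} = P/A₁ = 202000/1525 = 132.4 MPa, compressive.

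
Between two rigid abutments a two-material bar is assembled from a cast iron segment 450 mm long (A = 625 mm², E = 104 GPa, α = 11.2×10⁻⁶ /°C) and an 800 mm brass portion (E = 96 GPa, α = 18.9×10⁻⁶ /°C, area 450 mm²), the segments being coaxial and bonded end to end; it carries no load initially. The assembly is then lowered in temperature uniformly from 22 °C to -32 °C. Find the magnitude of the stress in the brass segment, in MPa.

σ ≈ 95.1 MPa (tensile)

With the walls removed the bar would change length by δ_free = Σ αᵢΔT Lᵢ = 11.2×10⁻⁶×54×450 + 18.9×10⁻⁶×54×800 = 1.089 mm.
Since the ends are fixed, an axial force P builds up, equal in every segment, with P · Σ Lᵢ/(AᵢEᵢ) = δ_free.
The series flexibility is Σ Lᵢ/(AᵢEᵢ) = 450/(625×104×10³) + 800/(450×96×10³) = 2.544×10⁻⁵ mm/N.
P = 1.089 / 2.544×10⁻⁵ = 42790 N = 42.79 kN, tensile.
σ_{brass} = P / A = 42790 / 450 = 95.09 MPa.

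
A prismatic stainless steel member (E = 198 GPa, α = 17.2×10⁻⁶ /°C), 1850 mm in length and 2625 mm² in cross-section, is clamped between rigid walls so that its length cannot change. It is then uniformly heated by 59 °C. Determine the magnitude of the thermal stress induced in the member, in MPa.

With length fixed, the mechanical strain must cancel the thermal strain αΔT = 17.2×10⁻⁶ × 59 = 1014.8×10⁻⁶.
The stress required to suppress this strain is σ = Eε = 198×10³ × 1014.8×10⁻⁶ = 200.9 MPa, compressive since the member is trying to expand.

σ ≈ 201 MPa (compressive)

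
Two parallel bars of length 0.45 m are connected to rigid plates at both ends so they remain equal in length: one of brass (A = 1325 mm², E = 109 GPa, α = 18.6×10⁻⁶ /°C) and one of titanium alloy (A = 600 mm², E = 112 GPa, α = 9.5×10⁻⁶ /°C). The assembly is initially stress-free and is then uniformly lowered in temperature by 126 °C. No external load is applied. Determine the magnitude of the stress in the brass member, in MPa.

Both members must finish at the same length. With the larger α, the brass tends to over-contract; the plates restrain it, putting the brass in tension and the titanium alloy in compression. With no external load the two internal forces are equal and opposite, magnitude P.
Equating the net (thermal + elastic) strains gives |α₁ − α₂|·ΔT = P·[1/(A₁E₁) + 1/(A₂E₂)].
|α₁ − α₂|·ΔT = 9.1×10⁻⁶ × 126 = 0.001147.
1/(A₁E₁) + 1/(A₂E₂) = 1/(1325×109×10³) + 1/(600×112×10³) = 2.18×10⁻⁸ N⁻¹.
So P = 0.001147 / 2.18×10⁻⁸ = 52.58 kN.
σ_{brass} = P/A₁ = 52580/1325 = 39.69 MPa, tensile.

σ ≈ 39.7 MPa (tensile)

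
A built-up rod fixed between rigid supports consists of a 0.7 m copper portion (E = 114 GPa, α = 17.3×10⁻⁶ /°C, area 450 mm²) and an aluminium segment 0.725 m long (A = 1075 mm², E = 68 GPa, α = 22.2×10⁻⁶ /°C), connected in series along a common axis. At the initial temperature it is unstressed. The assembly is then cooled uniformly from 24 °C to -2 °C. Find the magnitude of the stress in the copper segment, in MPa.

With the walls removed the bar would change length by δ_free = Σ αᵢΔT Lᵢ = 17.3×10⁻⁶×26×700 + 22.2×10⁻⁶×26×725 = 0.7333 mm.
The walls prevent any net length change, so an axial force P (same in every segment) develops. Compatibility: P · Σ Lᵢ/(AᵢEᵢ) = δ_free.
Σ Lᵢ/(AᵢEᵢ) = 700/(450×114×10³) + 725/(1075×68×10³) = 2.356×10⁻⁵ mm/N.
So P = 0.7333 / 2.356×10⁻⁵ = 31.12 kN, tensile.
σ_{copper} = P / A = 31120 / 450 = 69.16 MPa.

σ ≈ 69.2 MPa (tensile)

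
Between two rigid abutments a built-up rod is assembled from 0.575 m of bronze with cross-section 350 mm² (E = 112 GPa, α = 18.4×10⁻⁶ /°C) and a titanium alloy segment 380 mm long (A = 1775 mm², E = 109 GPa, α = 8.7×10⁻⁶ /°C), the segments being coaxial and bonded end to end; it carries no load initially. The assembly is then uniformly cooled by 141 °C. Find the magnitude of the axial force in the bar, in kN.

Free thermal contraction of the whole bar: Σ αᵢΔT Lᵢ = 18.4×10⁻⁶×141×575 + 8.7×10⁻⁶×141×380 = 1.958 mm.
The rigid supports impose zero overall length change; the single axial force P common to all segments must satisfy P Σ Lᵢ/(AᵢEᵢ) = δ_free.
The series flexibility is Σ Lᵢ/(AᵢEᵢ) = 575/(350×112×10³) + 380/(1775×109×10³) = 1.663×10⁻⁵ mm/N.
P = 1.958 / 1.663×10⁻⁵ = 117700 N = 117.7 kN, tensile.

P ≈ 118 kN (tensile)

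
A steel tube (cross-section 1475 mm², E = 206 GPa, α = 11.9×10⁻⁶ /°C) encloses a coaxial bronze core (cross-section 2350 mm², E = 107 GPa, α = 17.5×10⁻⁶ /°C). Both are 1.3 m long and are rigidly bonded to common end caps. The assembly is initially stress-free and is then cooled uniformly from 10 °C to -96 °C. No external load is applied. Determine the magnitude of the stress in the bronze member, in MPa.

Equilibrium of a rigid end plate with no external load gives equal and opposite internal forces ±P in the two members. Since α_{bronze} > α_{steel}, cooling drives the bronze into tension and the steel into compression.
Setting the final lengths equal and cancelling L: (α₁ − α₂)ΔT = P/(A₁E₁) + P/(A₂E₂).
|α₁ − α₂|·ΔT = 5.6×10⁻⁶ × 106 = 0.0005936.
1/(A₁E₁) + 1/(A₂E₂) = 1/(1475×206×10³) + 1/(2350×107×10³) = 7.268×10⁻⁹ N⁻¹.
So P = 0.0005936 / 7.268×10⁻⁹ = 81.67 kN.
σ_{bronze} = P/A₂ = 81670/2350 = 34.75 MPa, tensile.

σ ≈ 34.8 MPa (tensile)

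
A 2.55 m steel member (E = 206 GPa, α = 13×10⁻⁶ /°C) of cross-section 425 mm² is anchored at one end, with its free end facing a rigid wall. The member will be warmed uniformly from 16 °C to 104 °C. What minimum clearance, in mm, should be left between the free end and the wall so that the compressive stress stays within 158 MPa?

With no wall the member would lengthen by αΔT L = 13×10⁻⁶ × 88 × 2550 = 2.917 mm.
A stress of 158 MPa corresponds to the wall pushing the member back by σL/E = 158×2550/(206×10³) = 1.956 mm.
So the gap has to take up the difference, g_min = δ_free − σL/E = 2.917 − 1.956 = 0.9614 mm.

g ≈ 0.961 mm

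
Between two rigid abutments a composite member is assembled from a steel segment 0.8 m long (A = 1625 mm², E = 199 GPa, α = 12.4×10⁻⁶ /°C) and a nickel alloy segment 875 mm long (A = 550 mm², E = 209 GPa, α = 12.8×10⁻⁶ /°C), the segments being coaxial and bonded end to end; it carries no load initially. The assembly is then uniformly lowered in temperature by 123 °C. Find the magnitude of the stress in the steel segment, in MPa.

If the supports were absent, the total length change would be Σ αᵢΔT Lᵢ = 12.4×10⁻⁶×123×800 + 12.8×10⁻⁶×123×875 = 2.598 mm.
The rigid supports impose zero overall length change; the single axial force P common to all segments must satisfy P Σ Lᵢ/(AᵢEᵢ) = δ_free.
The series flexibility is Σ Lᵢ/(AᵢEᵢ) = 800/(1625×199×10³) + 875/(550×209×10³) = 1.009×10⁻⁵ mm/N.
P = 2.598 / 1.009×10⁻⁵ = 257600 N = 257.6 kN, tensile.
σ_{steel} = P / A = 257600 / 1625 = 158.5 MPa.

σ ≈ 159 MPa (tensile)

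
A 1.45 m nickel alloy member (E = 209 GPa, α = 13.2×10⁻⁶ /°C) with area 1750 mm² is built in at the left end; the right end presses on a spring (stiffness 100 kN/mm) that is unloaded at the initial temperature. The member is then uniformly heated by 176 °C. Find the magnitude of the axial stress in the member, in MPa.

σ ≈ 138 MPa (compressive)

If the spring were absent the member would lengthen by αΔT L = 13.2×10⁻⁶ × 176 × 1450 = 3.369 mm.
With a force P in the spring, the elastic change of the member is PL/(AE) and that of the spring is P/k; compatibility requires their sum to equal δ_free.
So P = δ_free / [L/(AE) + 1/k] = 3.369 / [ 1450/(1750×209×10³) + 1/(100×10³) ].
P = 3.369 / 1.396×10⁻⁵ = 241200 N.
σ = P/A = 241200/1750 = 137.8 MPa.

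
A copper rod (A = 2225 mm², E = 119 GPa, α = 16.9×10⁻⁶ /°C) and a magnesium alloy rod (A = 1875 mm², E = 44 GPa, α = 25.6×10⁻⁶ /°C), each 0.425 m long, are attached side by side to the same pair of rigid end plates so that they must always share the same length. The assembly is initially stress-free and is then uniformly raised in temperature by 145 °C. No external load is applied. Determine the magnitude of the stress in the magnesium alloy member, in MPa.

σ ≈ 42.3 MPa (compressive)

The magnesium alloy has the larger α, so on heating it would change length more than the copper if both were free. The rigid plates force a common final length, so the magnesium alloy is put into compression and the copper into tension, with equal and opposite forces P (no external load).
Compatibility of the two members (thermal + elastic change equal): (α₁ − α₂)ΔT = P·[1/(A₁E₁) + 1/(A₂E₂)].
|α₁ − α₂|·ΔT = 8.7×10⁻⁶ × 145 = 0.001262.
1/(A₁E₁) + 1/(A₂E₂) = 1/(2225×119×10³) + 1/(1875×44×10³) = 1.59×10⁻⁸ N⁻¹.
P = 0.001262 / 1.59×10⁻⁸ = 79350 N = 79.35 kN.
σ_{magnesium alloy} = P/A₂ = 79350/1875 = 42.32 MPa, compressive.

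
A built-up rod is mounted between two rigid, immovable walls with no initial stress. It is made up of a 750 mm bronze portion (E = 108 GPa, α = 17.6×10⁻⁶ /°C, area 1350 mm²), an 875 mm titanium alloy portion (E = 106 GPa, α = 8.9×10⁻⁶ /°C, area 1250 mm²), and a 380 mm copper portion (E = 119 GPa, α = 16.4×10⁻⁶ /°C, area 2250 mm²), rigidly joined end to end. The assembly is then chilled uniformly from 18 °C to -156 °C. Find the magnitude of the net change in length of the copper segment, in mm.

|ΔL| ≈ 0.574 mm

With the walls removed the bar would change length by δ_free = Σ αᵢΔT Lᵢ = 17.6×10⁻⁶×174×750 + 8.9×10⁻⁶×174×875 + 16.4×10⁻⁶×174×380 = 4.736 mm.
The rigid supports impose zero overall length change; the single axial force P common to all segments must satisfy P Σ Lᵢ/(AᵢEᵢ) = δ_free.
Σ Lᵢ/(AᵢEᵢ) = 750/(1350×108×10³) + 875/(1250×106×10³) + 380/(2250×119×10³) = 1.317×10⁻⁵ mm/N.
P = 4.736 / 1.317×10⁻⁵ = 359700 N = 359.7 kN, tensile.
For the copper segment, free thermal change = 16.4×10⁻⁶×174×380 = 1.084 mm and elastic change from P = 359700×380/(2250×119×10³) = 0.5105 mm; these oppose, so the net change is 0.574 mm (segment shortens).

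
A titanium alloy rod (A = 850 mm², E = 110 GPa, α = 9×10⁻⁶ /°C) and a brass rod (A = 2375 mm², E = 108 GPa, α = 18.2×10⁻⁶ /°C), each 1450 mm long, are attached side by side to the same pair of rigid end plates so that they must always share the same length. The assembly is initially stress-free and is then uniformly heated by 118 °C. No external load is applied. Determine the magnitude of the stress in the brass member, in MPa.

σ ≈ 31.3 MPa (compressive)

The brass has the larger α, so on heating it would change length more than the titanium alloy if both were free. The rigid plates force a common final length, so the brass is put into compression and the titanium alloy into tension, with equal and opposite forces P (no external load).
Equating the net (thermal + elastic) strains gives |α₁ − α₂|·ΔT = P·[1/(A₁E₁) + 1/(A₂E₂)].
|α₁ − α₂|·ΔT = 9.2×10⁻⁶ × 118 = 0.001086.
1/(A₁E₁) + 1/(A₂E₂) = 1/(850×110×10³) + 1/(2375×108×10³) = 1.459×10⁻⁸ N⁻¹.
P = 0.001086 / 1.459×10⁻⁸ = 74390 N = 74.39 kN.
σ_{brass} = P/A₂ = 74390/2375 = 31.32 MPa, compressive.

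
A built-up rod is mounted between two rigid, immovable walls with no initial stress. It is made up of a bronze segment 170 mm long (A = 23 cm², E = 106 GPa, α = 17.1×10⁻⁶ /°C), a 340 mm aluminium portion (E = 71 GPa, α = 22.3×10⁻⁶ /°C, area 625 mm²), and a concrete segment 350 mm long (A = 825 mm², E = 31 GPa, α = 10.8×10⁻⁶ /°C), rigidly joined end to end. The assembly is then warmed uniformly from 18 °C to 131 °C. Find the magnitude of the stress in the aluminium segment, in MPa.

σ ≈ 117 MPa (compressive)

Free thermal expansion of the whole bar: Σ αᵢΔT Lᵢ = 17.1×10⁻⁶×113×170 + 22.3×10⁻⁶×113×340 + 10.8×10⁻⁶×113×350 = 1.612 mm.
The rigid supports impose zero overall length change; the single axial force P common to all segments must satisfy P Σ Lᵢ/(AᵢEᵢ) = δ_free.
Σ Lᵢ/(AᵢEᵢ) = 170/(2300×106×10³) + 340/(625×71×10³) + 350/(825×31×10³) = 2.204×10⁻⁵ mm/N.
So P = 1.612 / 2.204×10⁻⁵ = 73.14 kN, compressive.
σ_{aluminium} = P / A = 73140 / 625 = 117 MPa.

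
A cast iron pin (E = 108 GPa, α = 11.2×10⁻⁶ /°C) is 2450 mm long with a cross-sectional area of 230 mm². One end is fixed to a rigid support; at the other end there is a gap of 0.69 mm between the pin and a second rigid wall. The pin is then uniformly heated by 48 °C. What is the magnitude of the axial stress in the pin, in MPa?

Unrestrained expansion: δ_free = αΔT L = 11.2×10⁻⁶ × 48 × 2450 = 1.317 mm.
After closing the 0.69 mm clearance, 1.317 − 0.69 = 0.6271 mm of expansion remains to be suppressed by the wall.
Compatibility: PL/(AE) = 0.6271 mm, so σ = P/A = E × (0.6271/2450) = 27.64 MPa.

σ ≈ 27.6 MPa (compressive)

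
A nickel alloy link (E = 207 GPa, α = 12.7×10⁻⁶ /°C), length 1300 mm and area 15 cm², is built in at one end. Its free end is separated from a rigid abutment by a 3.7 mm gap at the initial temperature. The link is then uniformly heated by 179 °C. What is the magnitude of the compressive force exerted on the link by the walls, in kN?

P ≈ 0 kN

If the wall were absent the link would grow by αΔT L = 12.7×10⁻⁶ × 179 × 1300 = 2.955 mm.
Since δ_free = 2.96 mm is less than the 3.7 mm gap, the link never touches the wall. No axial force develops.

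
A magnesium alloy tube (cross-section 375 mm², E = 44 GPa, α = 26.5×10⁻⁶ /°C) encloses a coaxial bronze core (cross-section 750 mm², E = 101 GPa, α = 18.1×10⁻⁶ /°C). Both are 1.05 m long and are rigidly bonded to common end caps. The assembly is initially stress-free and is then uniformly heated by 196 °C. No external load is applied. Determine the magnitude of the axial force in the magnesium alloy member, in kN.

P ≈ 22.3 kN (compressive in the magnesium alloy)

Equilibrium of a rigid end plate with no external load gives equal and opposite internal forces ±P in the two members. Since α_{magnesium alloy} > α_{bronze}, heating drives the magnesium alloy into compression and the bronze into tension.
Setting the final lengths equal and cancelling L: (α₁ − α₂)ΔT = P/(A₁E₁) + P/(A₂E₂).
|α₁ − α₂|·ΔT = 8.4×10⁻⁶ × 196 = 0.001646.
1/(A₁E₁) + 1/(A₂E₂) = 1/(375×44×10³) + 1/(750×101×10³) = 7.381×10⁻⁸ N⁻¹.
P = 0.001646 / 7.381×10⁻⁸ = 22310 N = 22.31 kN.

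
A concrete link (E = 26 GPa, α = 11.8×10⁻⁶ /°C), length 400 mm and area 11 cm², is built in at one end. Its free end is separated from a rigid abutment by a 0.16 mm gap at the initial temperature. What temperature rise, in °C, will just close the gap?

The gap closes when αΔT L = 0.16 mm, since the link is still unstressed at that instant.
So ΔT = g/(αL) = 0.16/(11.8×10⁻⁶ × 400) = 33.9 °C.

ΔT ≈ 33.9 °C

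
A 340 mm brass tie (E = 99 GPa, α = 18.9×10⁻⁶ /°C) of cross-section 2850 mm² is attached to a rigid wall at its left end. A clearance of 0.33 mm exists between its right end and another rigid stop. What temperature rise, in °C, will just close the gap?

ΔT ≈ 51.4 °C

Contact occurs when the free expansion equals the gap: αΔT L = 0.33 mm.
ΔT = 0.33 / (18.9×10⁻⁶ × 340) = 51.35 °C.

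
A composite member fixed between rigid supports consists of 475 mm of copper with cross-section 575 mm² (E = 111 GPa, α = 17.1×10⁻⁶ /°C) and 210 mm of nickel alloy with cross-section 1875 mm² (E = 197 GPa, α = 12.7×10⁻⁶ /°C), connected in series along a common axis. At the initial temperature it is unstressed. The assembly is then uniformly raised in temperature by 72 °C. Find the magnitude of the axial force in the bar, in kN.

P ≈ 97 kN (compressive)

Free thermal expansion of the whole bar: Σ αᵢΔT Lᵢ = 17.1×10⁻⁶×72×475 + 12.7×10⁻⁶×72×210 = 0.7768 mm.
The walls prevent any net length change, so an axial force P (same in every segment) develops. Compatibility: P · Σ Lᵢ/(AᵢEᵢ) = δ_free.
The series flexibility is Σ Lᵢ/(AᵢEᵢ) = 475/(575×111×10³) + 210/(1875×197×10³) = 8.011×10⁻⁶ mm/N.
Hence P = δ_free / Σ(L/AE) = 0.7768/8.011×10⁻⁶ = 96.98 kN (compressive).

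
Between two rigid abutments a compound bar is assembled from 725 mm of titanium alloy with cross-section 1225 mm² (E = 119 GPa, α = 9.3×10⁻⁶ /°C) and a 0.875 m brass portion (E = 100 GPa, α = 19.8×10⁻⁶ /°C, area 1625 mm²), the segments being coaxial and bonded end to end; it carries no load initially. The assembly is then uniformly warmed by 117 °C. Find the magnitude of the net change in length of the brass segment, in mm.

Free thermal expansion of the whole bar: Σ αᵢΔT Lᵢ = 9.3×10⁻⁶×117×725 + 19.8×10⁻⁶×117×875 = 2.816 mm.
The rigid supports impose zero overall length change; the single axial force P common to all segments must satisfy P Σ Lᵢ/(AᵢEᵢ) = δ_free.
Σ Lᵢ/(AᵢEᵢ) = 725/(1225×119×10³) + 875/(1625×100×10³) = 1.036×10⁻⁵ mm/N.
So P = 2.816 / 1.036×10⁻⁵ = 271.9 kN, compressive.
For the brass segment, free thermal change = 19.8×10⁻⁶×117×875 = 2.027 mm and elastic change from P = 271900×875/(1625×100×10³) = 1.464 mm; these oppose, so the net change is 0.563 mm (segment lengthens).

|ΔL| ≈ 0.563 mm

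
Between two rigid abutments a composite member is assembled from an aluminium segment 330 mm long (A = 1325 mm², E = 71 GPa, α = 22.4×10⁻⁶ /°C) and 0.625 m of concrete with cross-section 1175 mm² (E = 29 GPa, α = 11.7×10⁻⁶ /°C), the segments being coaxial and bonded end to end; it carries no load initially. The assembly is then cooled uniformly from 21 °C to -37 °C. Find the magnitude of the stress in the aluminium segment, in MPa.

σ ≈ 29.5 MPa (tensile)

With the walls removed the bar would change length by δ_free = Σ αᵢΔT Lᵢ = 22.4×10⁻⁶×58×330 + 11.7×10⁻⁶×58×625 = 0.8529 mm.
The rigid supports impose zero overall length change; the single axial force P common to all segments must satisfy P Σ Lᵢ/(AᵢEᵢ) = δ_free.
The series flexibility is Σ Lᵢ/(AᵢEᵢ) = 330/(1325×71×10³) + 625/(1175×29×10³) = 2.185×10⁻⁵ mm/N.
Hence P = δ_free / Σ(L/AE) = 0.8529/2.185×10⁻⁵ = 39.03 kN (tensile).
σ_{aluminium} = P / A = 39030 / 1325 = 29.46 MPa.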